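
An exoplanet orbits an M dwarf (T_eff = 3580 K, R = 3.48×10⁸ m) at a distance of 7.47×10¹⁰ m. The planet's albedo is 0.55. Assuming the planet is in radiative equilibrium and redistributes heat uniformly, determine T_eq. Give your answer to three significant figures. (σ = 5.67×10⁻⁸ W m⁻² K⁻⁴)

L = 4πR_⋆²σT_⋆⁴ = 4π(3.48×10⁸)² × 5.67×10⁻⁸ × (3580)⁴ = 1.42×10²⁵ W.
S = L/(4πd²) = 202 W m⁻².
Energy balance: absorbed = emitted ⇒ πR²·S(1−A) = 4πR²·σT_eq⁴, so T_eq⁴ = S(1−A)/(4σ).
T_eq = [202 × 0.45 / (4 × 5.67×10⁻⁸)]^(1/4) = (4.01×10⁸)^(1/4) = 142 K.

T_eq ≈ 142 K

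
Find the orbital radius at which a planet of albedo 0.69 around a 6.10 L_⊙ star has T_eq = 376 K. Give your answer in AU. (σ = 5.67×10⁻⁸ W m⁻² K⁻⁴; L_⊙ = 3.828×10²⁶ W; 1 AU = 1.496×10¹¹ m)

L = 6.10 × 3.828×10²⁶ = 2.34×10²⁷ W.
From T_eq⁴ = L(1−A)/(16πσd²): d = √[L(1−A)/(16πσT_eq⁴)].
d = √[2.34×10²⁷ × 0.31 / (16π × 5.67×10⁻⁸ × (376)⁴)] = 1.13×10¹¹ m = 0.754 AU.

d ≈ 0.754 AU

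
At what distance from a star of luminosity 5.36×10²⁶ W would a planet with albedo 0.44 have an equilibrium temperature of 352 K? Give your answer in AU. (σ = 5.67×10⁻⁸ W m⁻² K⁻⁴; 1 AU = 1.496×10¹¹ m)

From T_eq⁴ = L(1−A)/(16πσd²): d = √[L(1−A)/(16πσT_eq⁴)].
d = √[5.36×10²⁶ × 0.56 / (16π × 5.67×10⁻⁸ × (352)⁴)] = 8.28×10¹⁰ m = 0.554 AU.

d ≈ 0.554 AU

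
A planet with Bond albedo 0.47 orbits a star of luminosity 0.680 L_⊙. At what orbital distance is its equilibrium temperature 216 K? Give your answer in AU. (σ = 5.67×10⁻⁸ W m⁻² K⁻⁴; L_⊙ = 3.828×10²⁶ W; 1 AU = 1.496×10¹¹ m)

d ≈ 0.997 AU

L = 0.680 × 3.828×10²⁶ = 2.60×10²⁶ W.
From T_eq⁴ = L(1−A)/(16πσd²): d = √[L(1−A)/(16πσT_eq⁴)].
d = √[2.60×10²⁶ × 0.53 / (16π × 5.67×10⁻⁸ × (216)⁴)] = 1.49×10¹¹ m = 0.997 AU.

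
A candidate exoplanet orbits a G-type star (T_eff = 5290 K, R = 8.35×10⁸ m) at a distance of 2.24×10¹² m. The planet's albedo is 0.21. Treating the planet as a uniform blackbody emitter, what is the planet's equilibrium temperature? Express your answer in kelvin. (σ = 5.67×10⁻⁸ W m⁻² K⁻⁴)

T_eq ≈ 68.1 K

L = 4πR_⋆²σT_⋆⁴ = 4π(8.35×10⁸)² × 5.67×10⁻⁸ × (5290)⁴ = 3.89×10²⁶ W.
S = L/(4πd²) = 6.17 W m⁻².
Energy balance: absorbed = emitted ⇒ πR²·S(1−A) = 4πR²·σT_eq⁴, so T_eq⁴ = S(1−A)/(4σ).
T_eq = [6.17 × 0.79 / (4 × 5.67×10⁻⁸)]^(1/4) = (2.15×10⁷)^(1/4) = 68.1 K.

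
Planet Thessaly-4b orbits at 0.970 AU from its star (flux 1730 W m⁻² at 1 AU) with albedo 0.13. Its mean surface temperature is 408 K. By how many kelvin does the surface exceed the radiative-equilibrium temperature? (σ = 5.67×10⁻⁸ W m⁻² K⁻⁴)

ΔT ≈ 118.2 K

S = 1730/0.970² = 1839 W m⁻².
T_eq = [S(1−A)/(4σ)]^(1/4) = [1839×0.87/(4×5.67×10⁻⁸)]^(1/4) = 289.8 K.
ΔT = T_surf − T_eq = 408 − 289.8.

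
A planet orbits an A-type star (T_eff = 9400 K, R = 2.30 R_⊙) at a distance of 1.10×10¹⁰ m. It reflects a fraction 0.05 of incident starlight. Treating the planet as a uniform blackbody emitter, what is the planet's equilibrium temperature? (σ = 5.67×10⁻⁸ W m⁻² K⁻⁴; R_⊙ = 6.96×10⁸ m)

T_eq ≈ 2500 K

R_⋆ = 2.30 × 6.96×10⁸ = 1.60×10⁹ m.
L = 4πR_⋆²σT_⋆⁴ = 4π(1.60×10⁹)² × 5.67×10⁻⁸ × (9400)⁴ = 1.43×10²⁸ W.
S = L/(4πd²) = 9.38×10⁶ W m⁻².
Energy balance: absorbed = emitted ⇒ πR²·S(1−A) = 4πR²·σT_eq⁴, so T_eq⁴ = S(1−A)/(4σ).
T_eq = [9.38×10⁶ × 0.95 / (4 × 5.67×10⁻⁸)]^(1/4) = (3.93×10¹³)^(1/4) = 2500 K.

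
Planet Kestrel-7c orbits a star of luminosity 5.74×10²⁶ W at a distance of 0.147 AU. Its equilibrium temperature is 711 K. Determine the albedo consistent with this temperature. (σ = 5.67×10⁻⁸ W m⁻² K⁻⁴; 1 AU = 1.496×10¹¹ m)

d = 0.147 AU = 2.20×10¹⁰ m.
Flux: S = L/(4πd²) = 5.74×10²⁶/(4π×(2.20×10¹⁰)²) = 9.45×10⁴ W m⁻².
From T_eq⁴ = S(1−A)/(4σ): 1−A = 4σT_eq⁴/S.
1−A = 4 × 5.67×10⁻⁸ × (711)⁴ / 9.45×10⁴ = 0.614.

A ≈ 0.39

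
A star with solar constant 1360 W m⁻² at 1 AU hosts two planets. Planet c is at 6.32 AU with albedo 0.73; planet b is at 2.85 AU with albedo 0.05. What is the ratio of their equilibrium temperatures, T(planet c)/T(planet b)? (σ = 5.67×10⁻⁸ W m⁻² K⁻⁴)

T_eq = [S₀(1−A)/(4σd²)]^(1/4), so T ∝ (1−A)^(1/4) / √d.
T₁ = [1360×0.27/(4×5.67×10⁻⁸×6.32²)]^(1/4) = 79.79 K.
T₂ = [1360×0.95/(4×5.67×10⁻⁸×2.85²)]^(1/4) = 162.74 K.

T₁/T₂ ≈ 0.490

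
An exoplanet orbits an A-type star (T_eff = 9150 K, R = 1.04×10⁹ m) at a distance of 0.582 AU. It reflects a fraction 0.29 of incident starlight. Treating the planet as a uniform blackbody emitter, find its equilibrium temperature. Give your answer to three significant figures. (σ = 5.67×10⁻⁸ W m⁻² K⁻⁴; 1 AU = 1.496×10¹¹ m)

d = 0.582 AU = 8.71×10¹⁰ m.
L = 4πR_⋆²σT_⋆⁴ = 4π(1.04×10⁹)² × 5.67×10⁻⁸ × (9150)⁴ = 5.40×10²⁷ W.
S = L/(4πd²) = 5.67×10⁴ W m⁻².
Energy balance: absorbed = emitted ⇒ πR²·S(1−A) = 4πR²·σT_eq⁴, so T_eq⁴ = S(1−A)/(4σ).
T_eq = [5.67×10⁴ × 0.71 / (4 × 5.67×10⁻⁸)]^(1/4) = (1.78×10¹¹)^(1/4) = 649 K.

T_eq ≈ 649 K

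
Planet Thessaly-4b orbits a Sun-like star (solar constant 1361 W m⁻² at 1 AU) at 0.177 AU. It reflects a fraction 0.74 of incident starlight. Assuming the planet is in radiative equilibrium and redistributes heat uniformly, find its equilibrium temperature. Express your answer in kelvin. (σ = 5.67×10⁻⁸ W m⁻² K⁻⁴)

Flux at 0.177 AU: S = 1361/0.177² = 4.34×10⁴ W m⁻².
Energy balance: absorbed = emitted ⇒ πR²·S(1−A) = 4πR²·σT_eq⁴, so T_eq⁴ = S(1−A)/(4σ).
T_eq = [4.34×10⁴ × 0.26 / (4 × 5.67×10⁻⁸)]^(1/4) = (4.98×10¹⁰)^(1/4) = 472 K.

T_eq ≈ 472 K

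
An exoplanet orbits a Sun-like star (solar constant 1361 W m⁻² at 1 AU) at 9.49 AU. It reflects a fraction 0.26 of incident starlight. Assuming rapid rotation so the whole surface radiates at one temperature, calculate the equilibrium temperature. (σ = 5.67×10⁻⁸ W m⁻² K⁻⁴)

Flux at 9.49 AU: S = 1361/9.49² = 15.1 W m⁻².
Energy balance: absorbed = emitted ⇒ πR²·S(1−A) = 4πR²·σT_eq⁴, so T_eq⁴ = S(1−A)/(4σ).
T_eq = [15.1 × 0.74 / (4 × 5.67×10⁻⁸)]^(1/4) = (4.93×10⁷)^(1/4) = 83.8 K.

T_eq ≈ 83.8 K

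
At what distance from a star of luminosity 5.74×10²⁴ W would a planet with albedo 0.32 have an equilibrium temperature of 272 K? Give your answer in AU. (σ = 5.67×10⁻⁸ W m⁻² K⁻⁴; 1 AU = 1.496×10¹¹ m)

d ≈ 0.106 AU

From T_eq⁴ = L(1−A)/(16πσd²): d = √[L(1−A)/(16πσT_eq⁴)].
d = √[5.74×10²⁴ × 0.68 / (16π × 5.67×10⁻⁸ × (272)⁴)] = 1.58×10¹⁰ m = 0.106 AU.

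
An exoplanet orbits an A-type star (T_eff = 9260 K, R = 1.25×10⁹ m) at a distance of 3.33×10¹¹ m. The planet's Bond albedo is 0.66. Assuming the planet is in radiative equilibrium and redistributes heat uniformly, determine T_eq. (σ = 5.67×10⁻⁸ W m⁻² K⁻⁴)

L = 4πR_⋆²σT_⋆⁴ = 4π(1.25×10⁹)² × 5.67×10⁻⁸ × (9260)⁴ = 8.19×10²⁷ W.
S = L/(4πd²) = 5870 W m⁻².
Energy balance: absorbed = emitted ⇒ πR²·S(1−A) = 4πR²·σT_eq⁴, so T_eq⁴ = S(1−A)/(4σ).
T_eq = [5870 × 0.34 / (4 × 5.67×10⁻⁸)]^(1/4) = (8.81×10⁹)^(1/4) = 306 K.

T_eq ≈ 306 K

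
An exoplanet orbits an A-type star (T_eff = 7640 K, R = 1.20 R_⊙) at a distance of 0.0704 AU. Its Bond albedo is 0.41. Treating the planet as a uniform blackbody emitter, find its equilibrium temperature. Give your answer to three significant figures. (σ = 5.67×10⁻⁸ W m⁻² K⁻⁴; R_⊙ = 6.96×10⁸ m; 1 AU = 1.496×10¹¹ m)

T_eq ≈ 1330 K

R_⋆ = 1.20 × 6.96×10⁸ = 8.35×10⁸ m.
d = 0.0704 AU = 1.05×10¹⁰ m.
L = 4πR_⋆²σT_⋆⁴ = 4π(8.35×10⁸)² × 5.67×10⁻⁸ × (7640)⁴ = 1.69×10²⁷ W.
S = L/(4πd²) = 1.21×10⁶ W m⁻².
Energy balance: absorbed = emitted ⇒ πR²·S(1−A) = 4πR²·σT_eq⁴, so T_eq⁴ = S(1−A)/(4σ).
T_eq = [1.21×10⁶ × 0.59 / (4 × 5.67×10⁻⁸)]^(1/4) = (3.16×10¹²)^(1/4) = 1330 K.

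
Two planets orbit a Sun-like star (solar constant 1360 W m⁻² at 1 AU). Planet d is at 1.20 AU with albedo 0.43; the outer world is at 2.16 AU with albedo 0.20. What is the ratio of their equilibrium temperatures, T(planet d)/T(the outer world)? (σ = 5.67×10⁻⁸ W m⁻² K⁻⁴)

T_eq = [S₀(1−A)/(4σd²)]^(1/4), so T ∝ (1−A)^(1/4) / √d.
T₁ = [1360×0.57/(4×5.67×10⁻⁸×1.20²)]^(1/4) = 220.73 K.
T₂ = [1360×0.80/(4×5.67×10⁻⁸×2.16²)]^(1/4) = 179.07 K.

T₁/T₂ ≈ 1.233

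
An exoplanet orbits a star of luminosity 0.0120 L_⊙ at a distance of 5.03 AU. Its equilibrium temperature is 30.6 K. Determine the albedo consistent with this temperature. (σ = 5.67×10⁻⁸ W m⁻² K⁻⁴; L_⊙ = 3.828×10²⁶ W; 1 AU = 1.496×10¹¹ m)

d = 5.03 AU = 7.52×10¹¹ m.
L = 0.0120 × 3.828×10²⁶ = 4.59×10²⁴ W.
Flux: S = L/(4πd²) = 4.59×10²⁴/(4π×(7.52×10¹¹)²) = 0.646 W m⁻².
From T_eq⁴ = S(1−A)/(4σ): 1−A = 4σT_eq⁴/S.
1−A = 4 × 5.67×10⁻⁸ × (30.6)⁴ / 0.646 = 0.308.

A ≈ 0.69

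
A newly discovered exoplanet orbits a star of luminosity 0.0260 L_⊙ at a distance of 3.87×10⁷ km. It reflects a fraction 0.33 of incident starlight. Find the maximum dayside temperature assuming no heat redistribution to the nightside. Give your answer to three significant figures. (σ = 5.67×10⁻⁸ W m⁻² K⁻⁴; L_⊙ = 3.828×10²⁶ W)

d = 3.87×10⁷ km = 3.87×10¹⁰ m.
L = 0.0260 × 3.828×10²⁶ = 9.95×10²⁴ W.
Flux: S = L/(4πd²) = 9.95×10²⁴/(4π×(3.87×10¹⁰)²) = 529 W m⁻².
With no redistribution each surface element balances locally: S(1−A) = σT⁴.
T = [529 × 0.67 / 5.67×10⁻⁸]^(1/4) = (6.25×10⁹)^(1/4) = 281 K.

T_ss ≈ 281 K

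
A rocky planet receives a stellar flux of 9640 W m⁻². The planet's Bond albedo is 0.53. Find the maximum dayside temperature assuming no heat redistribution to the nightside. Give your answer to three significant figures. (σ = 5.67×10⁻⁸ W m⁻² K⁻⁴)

T_ss ≈ 532 K

With no redistribution each surface element balances locally: S(1−A) = σT⁴.
T = [9640 × 0.47 / 5.67×10⁻⁸]^(1/4) = (7.99×10¹⁰)^(1/4) = 532 K.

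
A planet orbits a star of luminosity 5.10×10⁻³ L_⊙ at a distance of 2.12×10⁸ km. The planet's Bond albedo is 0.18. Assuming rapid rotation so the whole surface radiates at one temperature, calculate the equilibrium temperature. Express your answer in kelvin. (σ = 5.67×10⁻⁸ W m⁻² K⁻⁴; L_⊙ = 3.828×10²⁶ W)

T_eq ≈ 59.5 K

d = 2.12×10⁸ km = 2.12×10¹¹ m.
L = 5.10×10⁻³ × 3.828×10²⁶ = 1.95×10²⁴ W.
Flux: S = L/(4πd²) = 1.95×10²⁴/(4π×(2.12×10¹¹)²) = 3.46 W m⁻².
Energy balance: absorbed = emitted ⇒ πR²·S(1−A) = 4πR²·σT_eq⁴, so T_eq⁴ = S(1−A)/(4σ).
T_eq = [3.46 × 0.82 / (4 × 5.67×10⁻⁸)]^(1/4) = (1.25×10⁷)^(1/4) = 59.5 K.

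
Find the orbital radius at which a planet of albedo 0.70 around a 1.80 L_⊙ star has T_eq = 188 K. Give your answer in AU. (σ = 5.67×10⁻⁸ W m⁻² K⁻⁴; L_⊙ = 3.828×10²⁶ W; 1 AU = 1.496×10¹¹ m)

d ≈ 1.61 AU

L = 1.80 × 3.828×10²⁶ = 6.89×10²⁶ W.
From T_eq⁴ = L(1−A)/(16πσd²): d = √[L(1−A)/(16πσT_eq⁴)].
d = √[6.89×10²⁶ × 0.30 / (16π × 5.67×10⁻⁸ × (188)⁴)] = 2.41×10¹¹ m = 1.61 AU.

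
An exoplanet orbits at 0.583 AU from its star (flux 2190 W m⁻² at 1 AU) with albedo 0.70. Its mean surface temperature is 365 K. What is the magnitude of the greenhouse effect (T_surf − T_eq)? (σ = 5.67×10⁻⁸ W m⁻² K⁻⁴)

S = 2190/0.583² = 6443 W m⁻².
T_eq = [S(1−A)/(4σ)]^(1/4) = [6443×0.30/(4×5.67×10⁻⁸)]^(1/4) = 303.8 K.
ΔT = T_surf − T_eq = 365 − 303.8.

ΔT ≈ 61.2 K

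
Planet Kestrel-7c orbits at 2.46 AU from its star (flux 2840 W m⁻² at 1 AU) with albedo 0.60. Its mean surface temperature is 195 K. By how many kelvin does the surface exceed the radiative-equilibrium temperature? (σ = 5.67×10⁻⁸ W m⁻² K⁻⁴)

ΔT ≈ 25.4 K

S = 2840/2.46² = 469.3 W m⁻².
T_eq = [S(1−A)/(4σ)]^(1/4) = [469.3×0.40/(4×5.67×10⁻⁸)]^(1/4) = 169.6 K.
ΔT = T_surf − T_eq = 195 − 169.6.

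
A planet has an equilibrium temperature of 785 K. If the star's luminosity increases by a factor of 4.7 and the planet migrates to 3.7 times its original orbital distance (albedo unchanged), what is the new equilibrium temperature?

T_eq ≈ 601 K

T_eq ∝ L^(1/4) · d^(−1/2).
T′ = 785 × 4.7^(1/4) / 3.7^(1/2) = 601 K.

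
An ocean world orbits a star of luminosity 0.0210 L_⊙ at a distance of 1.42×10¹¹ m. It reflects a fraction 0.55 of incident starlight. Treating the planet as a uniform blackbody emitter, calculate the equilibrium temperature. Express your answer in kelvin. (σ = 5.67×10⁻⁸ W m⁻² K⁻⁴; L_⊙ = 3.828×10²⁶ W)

T_eq ≈ 89.1 K

L = 0.0210 × 3.828×10²⁶ = 8.04×10²⁴ W.
Flux: S = L/(4πd²) = 8.04×10²⁴/(4π×(1.42×10¹¹)²) = 31.7 W m⁻².
Energy balance: absorbed = emitted ⇒ πR²·S(1−A) = 4πR²·σT_eq⁴, so T_eq⁴ = S(1−A)/(4σ).
T_eq = [31.7 × 0.45 / (4 × 5.67×10⁻⁸)]^(1/4) = (6.29×10⁷)^(1/4) = 89.1 K.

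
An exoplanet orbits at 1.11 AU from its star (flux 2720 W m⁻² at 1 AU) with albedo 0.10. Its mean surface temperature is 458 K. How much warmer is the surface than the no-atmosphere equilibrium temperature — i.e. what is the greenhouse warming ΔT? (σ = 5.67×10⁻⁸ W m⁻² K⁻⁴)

ΔT ≈ 152.1 K

S = 2720/1.11² = 2208 W m⁻².
T_eq = [S(1−A)/(4σ)]^(1/4) = [2208×0.90/(4×5.67×10⁻⁸)]^(1/4) = 305.9 K.
ΔT = T_surf − T_eq = 458 − 305.9.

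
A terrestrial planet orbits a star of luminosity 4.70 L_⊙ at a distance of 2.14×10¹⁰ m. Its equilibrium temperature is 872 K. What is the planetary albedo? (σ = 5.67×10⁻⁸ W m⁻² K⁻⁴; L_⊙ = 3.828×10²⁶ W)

A ≈ 0.58

L = 4.70 × 3.828×10²⁶ = 1.80×10²⁷ W.
Flux: S = L/(4πd²) = 1.80×10²⁷/(4π×(2.14×10¹⁰)²) = 3.13×10⁵ W m⁻².
From T_eq⁴ = S(1−A)/(4σ): 1−A = 4σT_eq⁴/S.
1−A = 4 × 5.67×10⁻⁸ × (872)⁴ / 3.13×10⁵ = 0.419.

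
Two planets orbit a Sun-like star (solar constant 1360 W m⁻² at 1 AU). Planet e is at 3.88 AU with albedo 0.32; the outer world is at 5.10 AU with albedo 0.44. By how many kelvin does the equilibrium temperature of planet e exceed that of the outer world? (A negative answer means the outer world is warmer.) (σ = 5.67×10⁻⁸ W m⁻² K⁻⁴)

T_eq = [S₀(1−A)/(4σd²)]^(1/4), so T ∝ (1−A)^(1/4) / √d.
T₁ = [1360×0.68/(4×5.67×10⁻⁸×3.88²)]^(1/4) = 128.29 K.
T₂ = [1360×0.56/(4×5.67×10⁻⁸×5.10²)]^(1/4) = 106.59 K.

ΔT ≈ 21.7 K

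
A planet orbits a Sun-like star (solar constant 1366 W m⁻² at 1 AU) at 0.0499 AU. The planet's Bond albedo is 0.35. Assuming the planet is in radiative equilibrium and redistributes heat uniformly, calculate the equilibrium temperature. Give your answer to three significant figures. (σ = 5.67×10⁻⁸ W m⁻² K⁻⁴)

T_eq ≈ 1120 K

Flux at 0.0499 AU: S = 1366/0.0499² = 5.49×10⁵ W m⁻².
Energy balance: absorbed = emitted ⇒ πR²·S(1−A) = 4πR²·σT_eq⁴, so T_eq⁴ = S(1−A)/(4σ).
T_eq = [5.49×10⁵ × 0.65 / (4 × 5.67×10⁻⁸)]^(1/4) = (1.57×10¹²)^(1/4) = 1120 K.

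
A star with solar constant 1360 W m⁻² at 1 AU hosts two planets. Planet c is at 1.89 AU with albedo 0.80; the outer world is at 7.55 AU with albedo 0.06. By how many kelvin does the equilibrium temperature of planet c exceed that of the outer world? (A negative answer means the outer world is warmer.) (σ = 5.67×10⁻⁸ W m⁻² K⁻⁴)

ΔT ≈ 35.6 K

T_eq = [S₀(1−A)/(4σd²)]^(1/4), so T ∝ (1−A)^(1/4) / √d.
T₁ = [1360×0.20/(4×5.67×10⁻⁸×1.89²)]^(1/4) = 135.36 K.
T₂ = [1360×0.94/(4×5.67×10⁻⁸×7.55²)]^(1/4) = 99.72 K.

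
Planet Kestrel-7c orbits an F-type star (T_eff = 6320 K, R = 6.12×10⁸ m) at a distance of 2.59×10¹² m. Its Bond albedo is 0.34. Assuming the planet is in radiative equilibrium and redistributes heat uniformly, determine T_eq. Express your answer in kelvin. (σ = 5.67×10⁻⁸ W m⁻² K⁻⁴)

T_eq ≈ 61.9 K

L = 4πR_⋆²σT_⋆⁴ = 4π(6.12×10⁸)² × 5.67×10⁻⁸ × (6320)⁴ = 4.26×10²⁶ W.
S = L/(4πd²) = 5.05 W m⁻².
Energy balance: absorbed = emitted ⇒ πR²·S(1−A) = 4πR²·σT_eq⁴, so T_eq⁴ = S(1−A)/(4σ).
T_eq = [5.05 × 0.66 / (4 × 5.67×10⁻⁸)]^(1/4) = (1.47×10⁷)^(1/4) = 61.9 K.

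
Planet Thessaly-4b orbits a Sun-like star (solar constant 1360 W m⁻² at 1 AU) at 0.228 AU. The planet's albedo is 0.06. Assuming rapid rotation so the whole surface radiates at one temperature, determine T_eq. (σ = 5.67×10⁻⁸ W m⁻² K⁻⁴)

T_eq ≈ 574 K

Flux at 0.228 AU: S = 1360/0.228² = 2.62×10⁴ W m⁻².
Energy balance: absorbed = emitted ⇒ πR²·S(1−A) = 4πR²·σT_eq⁴, so T_eq⁴ = S(1−A)/(4σ).
T_eq = [2.62×10⁴ × 0.94 / (4 × 5.67×10⁻⁸)]^(1/4) = (1.08×10¹¹)^(1/4) = 574 K.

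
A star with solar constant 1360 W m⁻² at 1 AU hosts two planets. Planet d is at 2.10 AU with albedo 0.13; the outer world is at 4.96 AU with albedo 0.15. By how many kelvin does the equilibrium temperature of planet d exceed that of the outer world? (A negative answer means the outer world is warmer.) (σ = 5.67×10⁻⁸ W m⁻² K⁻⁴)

ΔT ≈ 65.5 K

T_eq = [S₀(1−A)/(4σd²)]^(1/4), so T ∝ (1−A)^(1/4) / √d.
T₁ = [1360×0.87/(4×5.67×10⁻⁸×2.10²)]^(1/4) = 185.46 K.
T₂ = [1360×0.85/(4×5.67×10⁻⁸×4.96²)]^(1/4) = 119.97 K.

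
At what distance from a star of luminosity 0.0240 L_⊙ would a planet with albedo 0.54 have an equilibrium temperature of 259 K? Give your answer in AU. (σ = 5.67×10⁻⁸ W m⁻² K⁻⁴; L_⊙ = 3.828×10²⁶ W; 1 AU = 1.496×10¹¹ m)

L = 0.0240 × 3.828×10²⁶ = 9.19×10²⁴ W.
From T_eq⁴ = L(1−A)/(16πσd²): d = √[L(1−A)/(16πσT_eq⁴)].
d = √[9.19×10²⁴ × 0.46 / (16π × 5.67×10⁻⁸ × (259)⁴)] = 1.82×10¹⁰ m = 0.121 AU.

d ≈ 0.121 AU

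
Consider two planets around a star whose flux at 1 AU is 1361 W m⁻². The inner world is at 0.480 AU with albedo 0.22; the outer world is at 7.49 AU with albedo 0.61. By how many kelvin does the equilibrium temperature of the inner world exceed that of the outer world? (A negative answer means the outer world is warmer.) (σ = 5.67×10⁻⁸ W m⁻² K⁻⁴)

T_eq = [S₀(1−A)/(4σd²)]^(1/4), so T ∝ (1−A)^(1/4) / √d.
T₁ = [1361×0.78/(4×5.67×10⁻⁸×0.480²)]^(1/4) = 377.53 K.
T₂ = [1361×0.39/(4×5.67×10⁻⁸×7.49²)]^(1/4) = 80.37 K.

ΔT ≈ 297.2 K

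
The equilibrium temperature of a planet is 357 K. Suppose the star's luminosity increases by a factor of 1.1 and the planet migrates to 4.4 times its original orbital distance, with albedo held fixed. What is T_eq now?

T_eq ≈ 174 K

T_eq ∝ L^(1/4) · d^(−1/2).
T′ = 357 × 1.1^(1/4) / 4.4^(1/2) = 174 K.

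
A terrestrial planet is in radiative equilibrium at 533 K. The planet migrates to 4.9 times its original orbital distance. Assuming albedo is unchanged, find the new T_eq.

T_eq ∝ L^(1/4) · d^(−1/2).
T′ = 533 / 4.9^(1/2) = 241 K.

T_eq ≈ 241 K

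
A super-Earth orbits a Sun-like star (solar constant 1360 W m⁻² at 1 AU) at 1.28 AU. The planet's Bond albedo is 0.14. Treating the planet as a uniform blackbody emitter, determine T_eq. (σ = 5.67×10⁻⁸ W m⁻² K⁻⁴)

Flux at 1.28 AU: S = 1360/1.28² = 830 W m⁻².
Energy balance: absorbed = emitted ⇒ πR²·S(1−A) = 4πR²·σT_eq⁴, so T_eq⁴ = S(1−A)/(4σ).
T_eq = [830 × 0.86 / (4 × 5.67×10⁻⁸)]^(1/4) = (3.15×10⁹)^(1/4) = 237 K.

T_eq ≈ 237 K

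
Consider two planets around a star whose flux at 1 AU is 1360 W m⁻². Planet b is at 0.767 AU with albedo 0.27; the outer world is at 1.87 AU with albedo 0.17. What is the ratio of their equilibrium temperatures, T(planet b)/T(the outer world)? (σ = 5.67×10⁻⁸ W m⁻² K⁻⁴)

T_eq = [S₀(1−A)/(4σd²)]^(1/4), so T ∝ (1−A)^(1/4) / √d.
T₁ = [1360×0.73/(4×5.67×10⁻⁸×0.767²)]^(1/4) = 293.70 K.
T₂ = [1360×0.83/(4×5.67×10⁻⁸×1.87²)]^(1/4) = 194.23 K.

T₁/T₂ ≈ 1.512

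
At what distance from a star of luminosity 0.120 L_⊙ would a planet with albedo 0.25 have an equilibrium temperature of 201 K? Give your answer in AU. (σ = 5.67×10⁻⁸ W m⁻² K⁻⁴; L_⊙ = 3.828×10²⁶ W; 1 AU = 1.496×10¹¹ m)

L = 0.120 × 3.828×10²⁶ = 4.59×10²⁵ W.
From T_eq⁴ = L(1−A)/(16πσd²): d = √[L(1−A)/(16πσT_eq⁴)].
d = √[4.59×10²⁵ × 0.75 / (16π × 5.67×10⁻⁸ × (201)⁴)] = 8.61×10¹⁰ m = 0.575 AU.

d ≈ 0.575 AU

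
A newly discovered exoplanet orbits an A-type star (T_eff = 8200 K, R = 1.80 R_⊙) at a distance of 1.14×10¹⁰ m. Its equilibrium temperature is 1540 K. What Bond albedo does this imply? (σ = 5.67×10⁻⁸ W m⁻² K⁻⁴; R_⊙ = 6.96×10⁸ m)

A ≈ 0.59

R_⋆ = 1.80 × 6.96×10⁸ = 1.25×10⁹ m.
L = 4πR_⋆²σT_⋆⁴ = 4π(1.25×10⁹)² × 5.67×10⁻⁸ × (8200)⁴ = 5.06×10²⁷ W.
S = L/(4πd²) = 3.10×10⁶ W m⁻².
From T_eq⁴ = S(1−A)/(4σ): 1−A = 4σT_eq⁴/S.
1−A = 4 × 5.67×10⁻⁸ × (1540)⁴ / 3.10×10⁶ = 0.412.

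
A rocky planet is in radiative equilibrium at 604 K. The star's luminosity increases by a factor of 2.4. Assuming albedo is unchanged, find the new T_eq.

T_eq ∝ L^(1/4) · d^(−1/2).
T′ = 604 × 2.4^(1/4) = 752 K.

T_eq ≈ 752 K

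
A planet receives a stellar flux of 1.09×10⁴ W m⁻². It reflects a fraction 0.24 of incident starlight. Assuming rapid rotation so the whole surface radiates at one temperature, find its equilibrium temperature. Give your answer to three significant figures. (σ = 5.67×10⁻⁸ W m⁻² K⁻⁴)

T_eq ≈ 437 K

Energy balance: absorbed = emitted ⇒ πR²·S(1−A) = 4πR²·σT_eq⁴, so T_eq⁴ = S(1−A)/(4σ).
T_eq = [1.09×10⁴ × 0.76 / (4 × 5.67×10⁻⁸)]^(1/4) = (3.65×10¹⁰)^(1/4) = 437 K.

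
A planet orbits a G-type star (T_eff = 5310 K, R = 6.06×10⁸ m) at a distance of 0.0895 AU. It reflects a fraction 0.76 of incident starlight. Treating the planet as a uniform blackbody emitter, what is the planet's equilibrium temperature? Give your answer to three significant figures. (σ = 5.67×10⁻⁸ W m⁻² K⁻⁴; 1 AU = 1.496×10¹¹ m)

T_eq ≈ 559 K

d = 0.0895 AU = 1.34×10¹⁰ m.
L = 4πR_⋆²σT_⋆⁴ = 4π(6.06×10⁸)² × 5.67×10⁻⁸ × (5310)⁴ = 2.08×10²⁶ W.
S = L/(4πd²) = 9.23×10⁴ W m⁻².
Energy balance: absorbed = emitted ⇒ πR²·S(1−A) = 4πR²·σT_eq⁴, so T_eq⁴ = S(1−A)/(4σ).
T_eq = [9.23×10⁴ × 0.24 / (4 × 5.67×10⁻⁸)]^(1/4) = (9.77×10¹⁰)^(1/4) = 559 K.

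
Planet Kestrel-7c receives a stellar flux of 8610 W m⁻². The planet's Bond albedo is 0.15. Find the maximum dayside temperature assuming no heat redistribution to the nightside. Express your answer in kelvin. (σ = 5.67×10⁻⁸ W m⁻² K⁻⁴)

T_ss ≈ 599 K

With no redistribution each surface element balances locally: S(1−A) = σT⁴.
T = [8610 × 0.85 / 5.67×10⁻⁸]^(1/4) = (1.29×10¹¹)^(1/4) = 599 K.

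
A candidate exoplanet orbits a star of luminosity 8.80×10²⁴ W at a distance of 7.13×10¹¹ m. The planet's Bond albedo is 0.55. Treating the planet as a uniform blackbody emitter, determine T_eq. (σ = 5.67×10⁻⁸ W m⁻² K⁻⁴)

Flux: S = L/(4πd²) = 8.80×10²⁴/(4π×(7.13×10¹¹)²) = 1.38 W m⁻².
Energy balance: absorbed = emitted ⇒ πR²·S(1−A) = 4πR²·σT_eq⁴, so T_eq⁴ = S(1−A)/(4σ).
T_eq = [1.38 × 0.45 / (4 × 5.67×10⁻⁸)]^(1/4) = (2.73×10⁶)^(1/4) = 40.7 K.

T_eq ≈ 40.7 K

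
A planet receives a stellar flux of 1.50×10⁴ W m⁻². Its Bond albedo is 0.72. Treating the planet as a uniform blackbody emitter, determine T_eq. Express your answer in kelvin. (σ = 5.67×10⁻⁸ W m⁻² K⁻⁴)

T_eq ≈ 369 K

Energy balance: absorbed = emitted ⇒ πR²·S(1−A) = 4πR²·σT_eq⁴, so T_eq⁴ = S(1−A)/(4σ).
T_eq = [1.50×10⁴ × 0.28 / (4 × 5.67×10⁻⁸)]^(1/4) = (1.85×10¹⁰)^(1/4) = 369 K.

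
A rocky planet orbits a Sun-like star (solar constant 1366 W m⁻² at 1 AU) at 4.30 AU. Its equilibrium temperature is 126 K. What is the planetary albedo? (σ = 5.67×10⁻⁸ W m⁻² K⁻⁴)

A ≈ 0.23

Flux at 4.30 AU: S = 1366/4.30² = 73.9 W m⁻².
From T_eq⁴ = S(1−A)/(4σ): 1−A = 4σT_eq⁴/S.
1−A = 4 × 5.67×10⁻⁸ × (126)⁴ / 73.9 = 0.774.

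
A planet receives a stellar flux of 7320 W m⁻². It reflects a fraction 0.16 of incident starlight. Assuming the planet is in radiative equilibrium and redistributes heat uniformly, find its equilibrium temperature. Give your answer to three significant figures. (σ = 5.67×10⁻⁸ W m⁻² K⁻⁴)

Energy balance: absorbed = emitted ⇒ πR²·S(1−A) = 4πR²·σT_eq⁴, so T_eq⁴ = S(1−A)/(4σ).
T_eq = [7320 × 0.84 / (4 × 5.67×10⁻⁸)]^(1/4) = (2.71×10¹⁰)^(1/4) = 406 K.

T_eq ≈ 406 K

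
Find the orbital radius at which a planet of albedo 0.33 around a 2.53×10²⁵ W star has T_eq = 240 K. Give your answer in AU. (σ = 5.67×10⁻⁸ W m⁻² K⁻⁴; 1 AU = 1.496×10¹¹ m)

d ≈ 0.283 AU

From T_eq⁴ = L(1−A)/(16πσd²): d = √[L(1−A)/(16πσT_eq⁴)].
d = √[2.53×10²⁵ × 0.67 / (16π × 5.67×10⁻⁸ × (240)⁴)] = 4.23×10¹⁰ m = 0.283 AU.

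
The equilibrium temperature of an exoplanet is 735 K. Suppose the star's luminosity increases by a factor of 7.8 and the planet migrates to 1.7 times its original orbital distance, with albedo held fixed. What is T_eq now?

T_eq ≈ 942 K

T_eq ∝ L^(1/4) · d^(−1/2).
T′ = 735 × 7.8^(1/4) / 1.7^(1/2) = 942 K.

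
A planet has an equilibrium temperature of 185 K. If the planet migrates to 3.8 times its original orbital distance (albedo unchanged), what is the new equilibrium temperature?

T_eq ≈ 94.9 K

T_eq ∝ L^(1/4) · d^(−1/2).
T′ = 185 / 3.8^(1/2) = 94.9 K.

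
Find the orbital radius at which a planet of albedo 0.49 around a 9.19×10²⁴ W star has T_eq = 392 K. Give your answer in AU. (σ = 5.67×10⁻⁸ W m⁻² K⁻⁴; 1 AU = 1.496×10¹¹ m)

d ≈ 0.0558 AU

From T_eq⁴ = L(1−A)/(16πσd²): d = √[L(1−A)/(16πσT_eq⁴)].
d = √[9.19×10²⁴ × 0.51 / (16π × 5.67×10⁻⁸ × (392)⁴)] = 8.35×10⁹ m = 0.0558 AU.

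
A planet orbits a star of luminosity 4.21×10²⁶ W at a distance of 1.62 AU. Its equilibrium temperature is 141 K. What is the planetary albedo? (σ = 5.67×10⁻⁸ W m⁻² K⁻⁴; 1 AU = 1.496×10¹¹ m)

d = 1.62 AU = 2.42×10¹¹ m.
Flux: S = L/(4πd²) = 4.21×10²⁶/(4π×(2.42×10¹¹)²) = 570 W m⁻².
From T_eq⁴ = S(1−A)/(4σ): 1−A = 4σT_eq⁴/S.
1−A = 4 × 5.67×10⁻⁸ × (141)⁴ / 570 = 0.157.

A ≈ 0.84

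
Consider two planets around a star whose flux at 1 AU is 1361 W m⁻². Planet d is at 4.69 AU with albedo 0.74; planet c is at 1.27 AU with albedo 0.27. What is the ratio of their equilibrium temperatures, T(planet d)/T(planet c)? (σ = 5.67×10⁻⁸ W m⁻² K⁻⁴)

T₁/T₂ ≈ 0.402

T_eq = [S₀(1−A)/(4σd²)]^(1/4), so T ∝ (1−A)^(1/4) / √d.
T₁ = [1361×0.26/(4×5.67×10⁻⁸×4.69²)]^(1/4) = 91.77 K.
T₂ = [1361×0.73/(4×5.67×10⁻⁸×1.27²)]^(1/4) = 228.29 K.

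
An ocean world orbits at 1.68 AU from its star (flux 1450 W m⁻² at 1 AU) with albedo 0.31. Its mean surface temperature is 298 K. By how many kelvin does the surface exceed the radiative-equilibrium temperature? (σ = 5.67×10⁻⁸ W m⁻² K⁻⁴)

ΔT ≈ 99.2 K

S = 1450/1.68² = 513.7 W m⁻².
T_eq = [S(1−A)/(4σ)]^(1/4) = [513.7×0.69/(4×5.67×10⁻⁸)]^(1/4) = 198.8 K.
ΔT = T_surf − T_eq = 298 − 198.8.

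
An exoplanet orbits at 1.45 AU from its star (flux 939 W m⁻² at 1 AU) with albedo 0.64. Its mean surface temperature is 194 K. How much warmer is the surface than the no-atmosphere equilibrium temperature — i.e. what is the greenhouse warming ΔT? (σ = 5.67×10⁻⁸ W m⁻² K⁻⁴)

ΔT ≈ 30.8 K

S = 939/1.45² = 446.6 W m⁻².
T_eq = [S(1−A)/(4σ)]^(1/4) = [446.6×0.36/(4×5.67×10⁻⁸)]^(1/4) = 163.2 K.
ΔT = T_surf − T_eq = 194 − 163.2.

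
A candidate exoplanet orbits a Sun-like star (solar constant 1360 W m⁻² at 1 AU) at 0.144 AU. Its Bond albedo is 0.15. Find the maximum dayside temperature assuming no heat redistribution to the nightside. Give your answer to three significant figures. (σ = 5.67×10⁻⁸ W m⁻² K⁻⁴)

T_ss ≈ 996 K

Flux at 0.144 AU: S = 1360/0.144² = 6.56×10⁴ W m⁻².
With no redistribution each surface element balances locally: S(1−A) = σT⁴.
T = [6.56×10⁴ × 0.85 / 5.67×10⁻⁸]^(1/4) = (9.83×10¹¹)^(1/4) = 996 K.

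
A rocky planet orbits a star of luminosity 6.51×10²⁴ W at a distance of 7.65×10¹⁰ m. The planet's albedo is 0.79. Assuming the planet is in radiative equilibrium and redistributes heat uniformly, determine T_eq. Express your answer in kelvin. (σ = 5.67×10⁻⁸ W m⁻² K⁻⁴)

Flux: S = L/(4πd²) = 6.51×10²⁴/(4π×(7.65×10¹⁰)²) = 88.5 W m⁻².
Energy balance: absorbed = emitted ⇒ πR²·S(1−A) = 4πR²·σT_eq⁴, so T_eq⁴ = S(1−A)/(4σ).
T_eq = [88.5 × 0.21 / (4 × 5.67×10⁻⁸)]^(1/4) = (8.20×10⁷)^(1/4) = 95.1 K.

T_eq ≈ 95.1 K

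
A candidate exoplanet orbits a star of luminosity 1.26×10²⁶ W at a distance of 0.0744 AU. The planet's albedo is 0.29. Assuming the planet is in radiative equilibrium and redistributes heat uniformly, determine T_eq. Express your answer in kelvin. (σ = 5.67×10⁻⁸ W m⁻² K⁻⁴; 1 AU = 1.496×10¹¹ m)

d = 0.0744 AU = 1.11×10¹⁰ m.
Flux: S = L/(4πd²) = 1.26×10²⁶/(4π×(1.11×10¹⁰)²) = 8.09×10⁴ W m⁻².
Energy balance: absorbed = emitted ⇒ πR²·S(1−A) = 4πR²·σT_eq⁴, so T_eq⁴ = S(1−A)/(4σ).
T_eq = [8.09×10⁴ × 0.71 / (4 × 5.67×10⁻⁸)]^(1/4) = (2.53×10¹¹)^(1/4) = 709 K.

T_eq ≈ 709 K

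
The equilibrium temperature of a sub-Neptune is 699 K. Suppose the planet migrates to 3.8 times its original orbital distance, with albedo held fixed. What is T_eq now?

T_eq ∝ L^(1/4) · d^(−1/2).
T′ = 699 / 3.8^(1/2) = 359 K.

T_eq ≈ 359 K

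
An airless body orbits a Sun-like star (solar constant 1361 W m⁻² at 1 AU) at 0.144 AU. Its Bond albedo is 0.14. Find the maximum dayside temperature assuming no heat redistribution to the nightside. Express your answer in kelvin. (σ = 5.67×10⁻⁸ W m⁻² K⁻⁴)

Flux at 0.144 AU: S = 1361/0.144² = 6.56×10⁴ W m⁻².
With no redistribution each surface element balances locally: S(1−A) = σT⁴.
T = [6.56×10⁴ × 0.86 / 5.67×10⁻⁸]^(1/4) = (9.96×10¹¹)^(1/4) = 999 K.

T_ss ≈ 999 K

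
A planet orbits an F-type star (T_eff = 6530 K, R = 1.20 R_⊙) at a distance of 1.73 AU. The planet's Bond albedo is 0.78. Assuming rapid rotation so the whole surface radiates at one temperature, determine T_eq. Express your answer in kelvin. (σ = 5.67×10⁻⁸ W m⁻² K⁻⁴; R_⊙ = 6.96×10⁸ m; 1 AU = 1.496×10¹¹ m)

T_eq ≈ 180 K

R_⋆ = 1.20 × 6.96×10⁸ = 8.35×10⁸ m.
d = 1.73 AU = 2.59×10¹¹ m.
L = 4πR_⋆²σT_⋆⁴ = 4π(8.35×10⁸)² × 5.67×10⁻⁸ × (6530)⁴ = 9.04×10²⁶ W.
S = L/(4πd²) = 1070 W m⁻².
Energy balance: absorbed = emitted ⇒ πR²·S(1−A) = 4πR²·σT_eq⁴, so T_eq⁴ = S(1−A)/(4σ).
T_eq = [1070 × 0.22 / (4 × 5.67×10⁻⁸)]^(1/4) = (1.04×10⁹)^(1/4) = 180 K.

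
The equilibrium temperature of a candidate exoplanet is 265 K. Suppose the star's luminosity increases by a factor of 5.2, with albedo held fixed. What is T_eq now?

T_eq ∝ L^(1/4) · d^(−1/2).
T′ = 265 × 5.2^(1/4) = 400 K.

T_eq ≈ 400 K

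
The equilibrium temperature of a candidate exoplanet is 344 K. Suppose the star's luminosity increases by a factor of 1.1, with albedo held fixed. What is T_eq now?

T_eq ∝ L^(1/4) · d^(−1/2).
T′ = 344 × 1.1^(1/4) = 352 K.

T_eq ≈ 352 K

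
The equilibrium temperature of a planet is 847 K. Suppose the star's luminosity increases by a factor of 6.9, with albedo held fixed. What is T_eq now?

T_eq ≈ 1370 K

T_eq ∝ L^(1/4) · d^(−1/2).
T′ = 847 × 6.9^(1/4) = 1370 K.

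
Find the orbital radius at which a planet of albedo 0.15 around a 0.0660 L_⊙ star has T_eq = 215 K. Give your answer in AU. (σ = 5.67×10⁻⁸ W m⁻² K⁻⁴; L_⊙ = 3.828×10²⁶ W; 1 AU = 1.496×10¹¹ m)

L = 0.0660 × 3.828×10²⁶ = 2.53×10²⁵ W.
From T_eq⁴ = L(1−A)/(16πσd²): d = √[L(1−A)/(16πσT_eq⁴)].
d = √[2.53×10²⁵ × 0.85 / (16π × 5.67×10⁻⁸ × (215)⁴)] = 5.94×10¹⁰ m = 0.397 AU.

d ≈ 0.397 AU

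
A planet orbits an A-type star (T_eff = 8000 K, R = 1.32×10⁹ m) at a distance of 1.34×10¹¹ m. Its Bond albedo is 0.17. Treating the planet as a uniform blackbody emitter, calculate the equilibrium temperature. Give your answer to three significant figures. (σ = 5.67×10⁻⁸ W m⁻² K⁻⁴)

T_eq ≈ 536 K

L = 4πR_⋆²σT_⋆⁴ = 4π(1.32×10⁹)² × 5.67×10⁻⁸ × (8000)⁴ = 5.09×10²⁷ W.
S = L/(4πd²) = 2.25×10⁴ W m⁻².
Energy balance: absorbed = emitted ⇒ πR²·S(1−A) = 4πR²·σT_eq⁴, so T_eq⁴ = S(1−A)/(4σ).
T_eq = [2.25×10⁴ × 0.83 / (4 × 5.67×10⁻⁸)]^(1/4) = (8.25×10¹⁰)^(1/4) = 536 K.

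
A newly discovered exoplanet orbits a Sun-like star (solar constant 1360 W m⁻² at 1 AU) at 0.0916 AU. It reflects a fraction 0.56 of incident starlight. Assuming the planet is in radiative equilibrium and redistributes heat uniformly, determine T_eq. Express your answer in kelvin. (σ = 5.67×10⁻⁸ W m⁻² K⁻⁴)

T_eq ≈ 749 K

Flux at 0.0916 AU: S = 1360/0.0916² = 1.62×10⁵ W m⁻².
Energy balance: absorbed = emitted ⇒ πR²·S(1−A) = 4πR²·σT_eq⁴, so T_eq⁴ = S(1−A)/(4σ).
T_eq = [1.62×10⁵ × 0.44 / (4 × 5.67×10⁻⁸)]^(1/4) = (3.14×10¹¹)^(1/4) = 749 K.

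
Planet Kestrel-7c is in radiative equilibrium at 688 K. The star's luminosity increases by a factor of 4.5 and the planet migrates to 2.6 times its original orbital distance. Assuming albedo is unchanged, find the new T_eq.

T_eq ≈ 621 K

T_eq ∝ L^(1/4) · d^(−1/2).
T′ = 688 × 4.5^(1/4) / 2.6^(1/2) = 621 K.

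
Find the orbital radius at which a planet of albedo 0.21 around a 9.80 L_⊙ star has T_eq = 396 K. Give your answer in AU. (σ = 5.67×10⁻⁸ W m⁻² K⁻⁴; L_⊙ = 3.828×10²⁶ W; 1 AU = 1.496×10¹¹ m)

d ≈ 1.37 AU

L = 9.80 × 3.828×10²⁶ = 3.75×10²⁷ W.
From T_eq⁴ = L(1−A)/(16πσd²): d = √[L(1−A)/(16πσT_eq⁴)].
d = √[3.75×10²⁷ × 0.79 / (16π × 5.67×10⁻⁸ × (396)⁴)] = 2.06×10¹¹ m = 1.37 AU.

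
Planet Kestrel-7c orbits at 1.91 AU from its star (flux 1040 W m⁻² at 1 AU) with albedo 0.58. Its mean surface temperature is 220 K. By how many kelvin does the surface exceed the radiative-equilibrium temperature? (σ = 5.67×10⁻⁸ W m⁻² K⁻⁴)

ΔT ≈ 68.4 K

S = 1040/1.91² = 285.1 W m⁻².
T_eq = [S(1−A)/(4σ)]^(1/4) = [285.1×0.42/(4×5.67×10⁻⁸)]^(1/4) = 151.6 K.
ΔT = T_surf − T_eq = 220 − 151.6.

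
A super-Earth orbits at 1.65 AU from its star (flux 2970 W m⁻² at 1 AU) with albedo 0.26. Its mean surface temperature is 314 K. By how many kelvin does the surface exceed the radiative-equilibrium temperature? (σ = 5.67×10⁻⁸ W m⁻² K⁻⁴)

ΔT ≈ 69.7 K

S = 2970/1.65² = 1091 W m⁻².
T_eq = [S(1−A)/(4σ)]^(1/4) = [1091×0.74/(4×5.67×10⁻⁸)]^(1/4) = 244.3 K.
ΔT = T_surf − T_eq = 314 − 244.3.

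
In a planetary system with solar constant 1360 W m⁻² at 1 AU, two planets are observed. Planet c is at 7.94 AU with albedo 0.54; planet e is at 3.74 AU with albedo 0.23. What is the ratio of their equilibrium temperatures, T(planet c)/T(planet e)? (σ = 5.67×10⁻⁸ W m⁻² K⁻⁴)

T₁/T₂ ≈ 0.603

T_eq = [S₀(1−A)/(4σd²)]^(1/4), so T ∝ (1−A)^(1/4) / √d.
T₁ = [1360×0.46/(4×5.67×10⁻⁸×7.94²)]^(1/4) = 81.33 K.
T₂ = [1360×0.77/(4×5.67×10⁻⁸×3.74²)]^(1/4) = 134.79 K.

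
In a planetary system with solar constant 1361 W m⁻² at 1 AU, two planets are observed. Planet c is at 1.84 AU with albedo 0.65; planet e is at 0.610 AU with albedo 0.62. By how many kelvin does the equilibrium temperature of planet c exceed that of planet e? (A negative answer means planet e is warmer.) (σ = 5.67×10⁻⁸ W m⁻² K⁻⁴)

ΔT ≈ -122.0 K

T_eq = [S₀(1−A)/(4σd²)]^(1/4), so T ∝ (1−A)^(1/4) / √d.
T₁ = [1361×0.35/(4×5.67×10⁻⁸×1.84²)]^(1/4) = 157.82 K.
T₂ = [1361×0.38/(4×5.67×10⁻⁸×0.610²)]^(1/4) = 279.79 K.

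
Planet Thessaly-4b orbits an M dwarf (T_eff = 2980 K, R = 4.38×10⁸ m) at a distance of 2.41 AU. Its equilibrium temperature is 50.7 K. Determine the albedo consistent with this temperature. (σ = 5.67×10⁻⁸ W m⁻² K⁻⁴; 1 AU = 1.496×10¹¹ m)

A ≈ 0.77

d = 2.41 AU = 3.61×10¹¹ m.
L = 4πR_⋆²σT_⋆⁴ = 4π(4.38×10⁸)² × 5.67×10⁻⁸ × (2980)⁴ = 1.08×10²⁵ W.
S = L/(4πd²) = 6.60 W m⁻².
From T_eq⁴ = S(1−A)/(4σ): 1−A = 4σT_eq⁴/S.
1−A = 4 × 5.67×10⁻⁸ × (50.7)⁴ / 6.60 = 0.227.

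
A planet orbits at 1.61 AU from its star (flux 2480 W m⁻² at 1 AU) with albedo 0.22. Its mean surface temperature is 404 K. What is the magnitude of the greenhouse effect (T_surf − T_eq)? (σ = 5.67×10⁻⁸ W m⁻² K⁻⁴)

ΔT ≈ 164.5 K

S = 2480/1.61² = 956.8 W m⁻².
T_eq = [S(1−A)/(4σ)]^(1/4) = [956.8×0.78/(4×5.67×10⁻⁸)]^(1/4) = 239.5 K.
ΔT = T_surf − T_eq = 404 − 239.5.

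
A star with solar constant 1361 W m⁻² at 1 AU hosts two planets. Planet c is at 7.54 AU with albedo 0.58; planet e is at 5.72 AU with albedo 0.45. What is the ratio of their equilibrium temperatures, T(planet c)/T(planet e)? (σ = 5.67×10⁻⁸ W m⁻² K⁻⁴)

T_eq = [S₀(1−A)/(4σd²)]^(1/4), so T ∝ (1−A)^(1/4) / √d.
T₁ = [1361×0.42/(4×5.67×10⁻⁸×7.54²)]^(1/4) = 81.60 K.
T₂ = [1361×0.55/(4×5.67×10⁻⁸×5.72²)]^(1/4) = 100.22 K.

T₁/T₂ ≈ 0.814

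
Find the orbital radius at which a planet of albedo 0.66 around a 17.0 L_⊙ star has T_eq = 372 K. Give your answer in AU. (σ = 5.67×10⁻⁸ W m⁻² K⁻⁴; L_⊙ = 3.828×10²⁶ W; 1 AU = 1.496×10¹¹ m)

d ≈ 1.35 AU

L = 17.0 × 3.828×10²⁶ = 6.51×10²⁷ W.
From T_eq⁴ = L(1−A)/(16πσd²): d = √[L(1−A)/(16πσT_eq⁴)].
d = √[6.51×10²⁷ × 0.34 / (16π × 5.67×10⁻⁸ × (372)⁴)] = 2.01×10¹¹ m = 1.35 AU.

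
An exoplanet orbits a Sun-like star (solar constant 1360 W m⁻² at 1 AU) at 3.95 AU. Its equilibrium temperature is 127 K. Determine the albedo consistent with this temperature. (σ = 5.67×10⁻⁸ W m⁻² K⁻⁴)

A ≈ 0.32

Flux at 3.95 AU: S = 1360/3.95² = 87.2 W m⁻².
From T_eq⁴ = S(1−A)/(4σ): 1−A = 4σT_eq⁴/S.
1−A = 4 × 5.67×10⁻⁸ × (127)⁴ / 87.2 = 0.677.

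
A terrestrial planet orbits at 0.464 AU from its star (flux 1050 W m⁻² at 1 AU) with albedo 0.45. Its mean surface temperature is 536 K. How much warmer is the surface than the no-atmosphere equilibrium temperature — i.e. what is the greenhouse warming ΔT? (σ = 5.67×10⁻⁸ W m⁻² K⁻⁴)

S = 1050/0.464² = 4877 W m⁻².
T_eq = [S(1−A)/(4σ)]^(1/4) = [4877×0.55/(4×5.67×10⁻⁸)]^(1/4) = 329.8 K.
ΔT = T_surf − T_eq = 536 − 329.8.

ΔT ≈ 206.2 K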